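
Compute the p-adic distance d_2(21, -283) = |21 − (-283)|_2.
d_2(21, -283) = 1/16

Step 1 — x − y = 21 − (-283) = 304. Step 2 — v_2(304) = 4 (factor: 304 = (2^4 · 19); the sign does not affect v_p). Step 3 — |x − y|_2 = 2^{-4} = 1/16.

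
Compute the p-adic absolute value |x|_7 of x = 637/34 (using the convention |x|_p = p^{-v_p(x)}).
|637/34|_7 = 1/49

Step 1 — compute v_7(x) by factoring powers of 7 out of the numerator and denominator: v_7(637/34) = 2. Step 2 — apply |x|_p = p^{-v_p(x)} = 7^{-2} = 1/49.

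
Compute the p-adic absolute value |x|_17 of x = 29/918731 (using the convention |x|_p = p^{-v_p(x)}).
|29/918731|_17 = 83521

Step 1 — compute v_17(x) by factoring powers of 17 out of the numerator and denominator: v_17(29/918731) = -4. Step 2 — apply |x|_p = p^{-v_p(x)} = 17^{4} = 83521.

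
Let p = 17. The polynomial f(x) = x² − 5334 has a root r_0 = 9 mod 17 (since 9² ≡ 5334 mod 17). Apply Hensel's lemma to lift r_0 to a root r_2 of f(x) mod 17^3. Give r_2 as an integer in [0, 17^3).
r_2 = 1794 (mod 4913)

Hensel's recurrence: r_{i+1} = r_i − f(r_i)·(f′(r_i))^{-1} mod 17^{i+2}, with f′(x) = 2x. Iterate:
  r_0 = 9 (mod 17)
  r_1 = 60 (mod 289)
  r_2 = 1794 (mod 4913)
Final: r_2 = 1794, and one checks f(r_2) ≡ 0 mod 17^3.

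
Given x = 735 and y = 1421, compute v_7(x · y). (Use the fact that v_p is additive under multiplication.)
v_7(1044435) = 4

v_p(x) = 2 (factor: 735 = 7^2 · 15); v_p(y) = 2 (factor: 1421 = 7^2 · 29). Additivity: v_p(xy) = v_p(x) + v_p(y) = 2 + 2 = 4. (Direct check: xy = 1044435 = 7^4 · (435).)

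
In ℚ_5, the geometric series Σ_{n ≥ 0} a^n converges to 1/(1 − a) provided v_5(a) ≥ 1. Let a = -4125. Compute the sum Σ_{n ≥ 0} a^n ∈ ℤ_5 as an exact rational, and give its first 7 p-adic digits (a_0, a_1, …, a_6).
Σ a^n = 1/(1 − a) = 1/4126;  first 7 digits = (1, 0, 0, 2, 3, 3, 3)

v_5(a) = 3 ≥ 1, so the series converges in ℤ_5 to 1/(1 − a) = 1/(1 − (-4125)) = 1/4126. Expand this rational in ℤ_5: compute digits iteratively via d_i = x_i mod 5, x_{i+1} = (x_i − d_i)/5. The first 7 digits are (1, 0, 0, 2, 3, 3, 3).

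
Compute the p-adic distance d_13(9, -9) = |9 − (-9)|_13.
d_13(9, -9) = 1

Step 1 — x − y = 9 − (-9) = 18. Step 2 — v_13(18) = 0 (factor: 18 = (13^0 · 18); the sign does not affect v_p). Step 3 — |x − y|_13 = 13^{0} = 1.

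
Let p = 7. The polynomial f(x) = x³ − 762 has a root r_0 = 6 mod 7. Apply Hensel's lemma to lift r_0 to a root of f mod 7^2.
r_1 = 41 (mod 49)

Hensel: r_{i+1} = r_i − f(r_i)/f′(r_i) mod 7^{i+2}, where f′(x) = 3x². Iterate:
  r_0 = 6 (mod 7)
  r_1 = 41 (mod 49)
Final: r = 41 with f(r) ≡ 0 mod 7^2.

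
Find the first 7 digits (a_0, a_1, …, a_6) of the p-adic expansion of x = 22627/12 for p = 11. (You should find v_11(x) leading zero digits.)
(a_0, …, a_6) = (0, 0, 0, 6, 6, 4, 6)

v_11(22627/12) = 3, so a_0 = ... = a_2 = 0. Factor out: x = 11^3 · u with u = 17/12 a unit in ℤ_11. Expand u iteratively via a_{v+i} = u_i mod 11, u_{i+1} = (u_i − a_{v+i})/11:
  u_0 = 17/12;  a_3 = 6;  u_1 = (u_0 − 6)/11 = -5/12
  u_1 = -5/12;  a_4 = 6;  u_2 = (u_1 − 6)/11 = -7/12
  u_2 = -7/12;  a_5 = 4;  u_3 = (u_2 − 4)/11 = -5/12
  u_3 = -5/12;  a_6 = 6;  u_4 = (u_3 − 6)/11 = -7/12
Digits: (0, 0, 0, 6, 6, 4, 6).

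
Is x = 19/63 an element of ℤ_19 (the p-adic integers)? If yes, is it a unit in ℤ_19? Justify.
x ∈ ℤ_19 but not a unit; v_19(x) = 1 > 0

ℤ_19 = {x ∈ ℚ_19 : v_19(x) ≥ 0} and ℤ_19^× = {x ∈ ℤ_19 : v_19(x) = 0}. Here v_19(19/63) = v_19(num) − v_19(den) = 1; compare against these criteria.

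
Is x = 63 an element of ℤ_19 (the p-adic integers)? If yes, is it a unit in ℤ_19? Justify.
x ∈ ℤ_19^× (unit); v_19(x) = 0

ℤ_19 = {x ∈ ℚ_19 : v_19(x) ≥ 0} and ℤ_19^× = {x ∈ ℤ_19 : v_19(x) = 0}. Here v_19(63) = v_19(num) − v_19(den) = 0; compare against these criteria.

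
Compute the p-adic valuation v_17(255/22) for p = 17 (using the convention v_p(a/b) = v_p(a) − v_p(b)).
v_17(255/22) = 1

Factor powers of 17 from the numerator and denominator of the reduced fraction: 255 = 17^1 · 15 and 22 = 17^0 · 22. Apply v_p(a/b) = v_p(a) − v_p(b): v_17(255/22) = 1 − 0 = 1.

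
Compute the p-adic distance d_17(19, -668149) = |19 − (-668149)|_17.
d_17(19, -668149) = 1/83521

Step 1 — x − y = 19 − (-668149) = 668168. Step 2 — v_17(668168) = 4 (factor: 668168 = (17^4 · 8); the sign does not affect v_p). Step 3 — |x − y|_17 = 17^{-4} = 1/83521.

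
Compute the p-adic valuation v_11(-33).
v_11(-33) = 1

v_11(n) is the largest exponent k such that 11^k divides n. Factor out: -33 = -11^1 · 3. (Sign doesn't affect v_p.) So v_11(-33) = 1.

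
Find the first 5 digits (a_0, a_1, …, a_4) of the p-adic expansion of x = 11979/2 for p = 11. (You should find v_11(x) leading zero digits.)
(a_0, …, a_4) = (0, 0, 0, 10, 5)

v_11(11979/2) = 3, so a_0 = ... = a_2 = 0. Factor out: x = 11^3 · u with u = 9/2 a unit in ℤ_11. Expand u iteratively via a_{v+i} = u_i mod 11, u_{i+1} = (u_i − a_{v+i})/11:
  u_0 = 9/2;  a_3 = 10;  u_1 = (u_0 − 10)/11 = -1/2
  u_1 = -1/2;  a_4 = 5;  u_2 = (u_1 − 5)/11 = -1/2
Digits: (0, 0, 0, 10, 5).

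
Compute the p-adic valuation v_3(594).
v_3(594) = 3

v_3(n) is the largest exponent k such that 3^k divides n. Factor out: 594 = 3^3 · 22. (Sign doesn't affect v_p.) So v_3(594) = 3.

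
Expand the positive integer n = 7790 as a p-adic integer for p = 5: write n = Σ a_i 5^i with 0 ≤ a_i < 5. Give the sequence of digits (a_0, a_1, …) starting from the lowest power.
(a_0, a_1, …) = (0, 3, 1, 2, 2, 2)

Repeated division by 5 gives the digits low-to-high: 7790 = 3·5^1 + 1·5^2 + 2·5^3 + 2·5^4 + 2·5^5. Digit sequence: (0, 3, 1, 2, 2, 2).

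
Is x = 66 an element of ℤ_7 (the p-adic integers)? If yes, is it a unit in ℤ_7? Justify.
x ∈ ℤ_7^× (unit); v_7(x) = 0

ℤ_7 = {x ∈ ℚ_7 : v_7(x) ≥ 0} and ℤ_7^× = {x ∈ ℤ_7 : v_7(x) = 0}. Here v_7(66) = v_7(num) − v_7(den) = 0; compare against these criteria.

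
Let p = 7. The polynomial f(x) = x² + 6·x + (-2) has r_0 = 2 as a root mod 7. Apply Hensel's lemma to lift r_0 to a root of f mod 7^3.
r_2 = 128 (mod 343)

Hensel: r_{i+1} = r_i − f(r_i)·(f′(r_i))^{-1} mod 7^{i+2}, f′(x) = 2x + 6. Iterate:
  r_0 = 2 (mod 7)
  r_1 = 30 (mod 49)
  r_2 = 128 (mod 343)
Final: r = 128 satisfies f(r) ≡ 0 mod 7^3.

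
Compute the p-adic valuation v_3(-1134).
v_3(-1134) = 4

v_3(n) is the largest exponent k such that 3^k divides n. Factor out: -1134 = -3^4 · 14. (Sign doesn't affect v_p.) So v_3(-1134) = 4.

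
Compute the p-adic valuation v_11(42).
v_11(42) = 0

v_11(n) is the largest exponent k such that 11^k divides n. Factor out: 42 = 11^0 · 42. (Sign doesn't affect v_p.) So v_11(42) = 0.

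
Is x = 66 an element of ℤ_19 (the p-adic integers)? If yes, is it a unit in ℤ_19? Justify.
x ∈ ℤ_19^× (unit); v_19(x) = 0

ℤ_19 = {x ∈ ℚ_19 : v_19(x) ≥ 0} and ℤ_19^× = {x ∈ ℤ_19 : v_19(x) = 0}. Here v_19(66) = v_19(num) − v_19(den) = 0; compare against these criteria.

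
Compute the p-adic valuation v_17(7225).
v_17(7225) = 2

v_17(n) is the largest exponent k such that 17^k divides n. Factor out: 7225 = 17^2 · 25. (Sign doesn't affect v_p.) So v_17(7225) = 2.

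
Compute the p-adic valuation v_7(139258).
v_7(139258) = 4

v_7(n) is the largest exponent k such that 7^k divides n. Factor out: 139258 = 7^4 · 58. (Sign doesn't affect v_p.) So v_7(139258) = 4.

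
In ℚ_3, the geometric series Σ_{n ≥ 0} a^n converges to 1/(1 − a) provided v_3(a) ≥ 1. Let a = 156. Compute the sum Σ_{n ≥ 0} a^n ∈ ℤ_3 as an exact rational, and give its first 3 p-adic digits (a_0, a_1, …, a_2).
Σ a^n = 1/(1 − a) = -1/155;  first 3 digits = (1, 1, 0)

v_3(a) = 1 ≥ 1, so the series converges in ℤ_3 to 1/(1 − a) = 1/(1 − 156) = -1/155. Expand this rational in ℤ_3: compute digits iteratively via d_i = x_i mod 3, x_{i+1} = (x_i − d_i)/3. The first 3 digits are (1, 1, 0).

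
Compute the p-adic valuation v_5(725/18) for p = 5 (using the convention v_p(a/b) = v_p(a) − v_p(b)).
v_5(725/18) = 2

Factor powers of 5 from the numerator and denominator of the reduced fraction: 725 = 5^2 · 29 and 18 = 5^0 · 18. Apply v_p(a/b) = v_p(a) − v_p(b): v_5(725/18) = 2 − 0 = 2.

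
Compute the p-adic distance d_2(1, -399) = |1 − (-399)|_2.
d_2(1, -399) = 1/16

Step 1 — x − y = 1 − (-399) = 400. Step 2 — v_2(400) = 4 (factor: 400 = (2^4 · 25); the sign does not affect v_p). Step 3 — |x − y|_2 = 2^{-4} = 1/16.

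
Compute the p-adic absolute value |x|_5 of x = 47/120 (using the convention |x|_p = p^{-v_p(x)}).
|47/120|_5 = 5

Step 1 — compute v_5(x) by factoring powers of 5 out of the numerator and denominator: v_5(47/120) = -1. Step 2 — apply |x|_p = p^{-v_p(x)} = 5^{1} = 5.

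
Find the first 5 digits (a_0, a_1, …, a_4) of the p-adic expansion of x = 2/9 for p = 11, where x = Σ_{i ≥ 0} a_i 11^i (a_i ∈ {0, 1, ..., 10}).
(a_0, …, a_4) = (10, 4, 2, 1, 6)

v_11(2/9) = 0 (numerator and denominator both coprime to 11), so x ∈ ℤ_11^×. Compute digits iteratively via a_i = x_i mod 11, x_{i+1} = (x_i − a_i)/11, with x_0 = x:
  x_0 = 2/9;  a_0 = 10;  x_1 = (x_0 − 10)/11 = -8/9
  x_1 = -8/9;  a_1 = 4;  x_2 = (x_1 − 4)/11 = -4/9
  x_2 = -4/9;  a_2 = 2;  x_3 = (x_2 − 2)/11 = -2/9
  x_3 = -2/9;  a_3 = 1;  x_4 = (x_3 − 1)/11 = -1/9
  x_4 = -1/9;  a_4 = 6;  x_5 = (x_4 − 6)/11 = -5/9
Digits: (10, 4, 2, 1, 6).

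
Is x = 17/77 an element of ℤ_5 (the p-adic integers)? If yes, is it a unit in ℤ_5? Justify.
x ∈ ℤ_5^× (unit); v_5(x) = 0

ℤ_5 = {x ∈ ℚ_5 : v_5(x) ≥ 0} and ℤ_5^× = {x ∈ ℤ_5 : v_5(x) = 0}. Here v_5(17/77) = v_5(num) − v_5(den) = 0; compare against these criteria.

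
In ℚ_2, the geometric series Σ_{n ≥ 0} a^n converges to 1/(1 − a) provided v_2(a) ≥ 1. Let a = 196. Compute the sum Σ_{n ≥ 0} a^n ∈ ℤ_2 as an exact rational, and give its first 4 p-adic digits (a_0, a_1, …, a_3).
Σ a^n = 1/(1 − a) = -1/195;  first 4 digits = (1, 0, 1, 0)

v_2(a) = 2 ≥ 1, so the series converges in ℤ_2 to 1/(1 − a) = 1/(1 − 196) = -1/195. Expand this rational in ℤ_2: compute digits iteratively via d_i = x_i mod 2, x_{i+1} = (x_i − d_i)/2. The first 4 digits are (1, 0, 1, 0).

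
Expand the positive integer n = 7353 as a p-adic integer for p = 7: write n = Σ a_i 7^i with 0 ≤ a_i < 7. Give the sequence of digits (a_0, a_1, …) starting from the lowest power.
(a_0, a_1, …) = (3, 0, 3, 0, 3)

Repeated division by 7 gives the digits low-to-high: 7353 = 3 + 3·7^2 + 3·7^4. Digit sequence: (3, 0, 3, 0, 3).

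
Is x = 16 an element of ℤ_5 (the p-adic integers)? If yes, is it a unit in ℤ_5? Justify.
x ∈ ℤ_5^× (unit); v_5(x) = 0

ℤ_5 = {x ∈ ℚ_5 : v_5(x) ≥ 0} and ℤ_5^× = {x ∈ ℤ_5 : v_5(x) = 0}. Here v_5(16) = v_5(num) − v_5(den) = 0; compare against these criteria.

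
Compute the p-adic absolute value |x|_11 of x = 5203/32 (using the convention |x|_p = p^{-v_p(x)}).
|5203/32|_11 = 1/121

Step 1 — compute v_11(x) by factoring powers of 11 out of the numerator and denominator: v_11(5203/32) = 2. Step 2 — apply |x|_p = p^{-v_p(x)} = 11^{-2} = 1/121.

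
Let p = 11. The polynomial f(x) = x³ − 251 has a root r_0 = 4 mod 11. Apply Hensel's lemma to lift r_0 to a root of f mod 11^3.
r_2 = 1049 (mod 1331)

Hensel: r_{i+1} = r_i − f(r_i)/f′(r_i) mod 11^{i+2}, where f′(x) = 3x². Iterate:
  r_0 = 4 (mod 11)
  r_1 = 81 (mod 121)
  r_2 = 1049 (mod 1331)
Final: r = 1049 with f(r) ≡ 0 mod 11^3.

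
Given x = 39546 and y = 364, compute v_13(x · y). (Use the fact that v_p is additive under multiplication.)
v_13(14394744) = 4

v_p(x) = 3 (factor: 39546 = 13^3 · 18); v_p(y) = 1 (factor: 364 = 13^1 · 28). Additivity: v_p(xy) = v_p(x) + v_p(y) = 3 + 1 = 4. (Direct check: xy = 14394744 = 13^4 · (504).)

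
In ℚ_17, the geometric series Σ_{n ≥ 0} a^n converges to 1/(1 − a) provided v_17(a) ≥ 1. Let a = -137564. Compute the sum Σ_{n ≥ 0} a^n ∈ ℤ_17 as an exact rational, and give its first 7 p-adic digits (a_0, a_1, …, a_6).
Σ a^n = 1/(1 − a) = 1/137565;  first 7 digits = (1, 0, 0, 6, 15, 16, 1)

v_17(a) = 3 ≥ 1, so the series converges in ℤ_17 to 1/(1 − a) = 1/(1 − (-137564)) = 1/137565. Expand this rational in ℤ_17: compute digits iteratively via d_i = x_i mod 17, x_{i+1} = (x_i − d_i)/17. The first 7 digits are (1, 0, 0, 6, 15, 16, 1).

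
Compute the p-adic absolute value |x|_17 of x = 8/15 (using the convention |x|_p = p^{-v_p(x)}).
|8/15|_17 = 1

Step 1 — compute v_17(x) by factoring powers of 17 out of the numerator and denominator: v_17(8/15) = 0. Step 2 — apply |x|_p = p^{-v_p(x)} = 17^{0} = 1.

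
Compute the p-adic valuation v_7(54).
v_7(54) = 0

v_7(n) is the largest exponent k such that 7^k divides n. Factor out: 54 = 7^0 · 54. (Sign doesn't affect v_p.) So v_7(54) = 0.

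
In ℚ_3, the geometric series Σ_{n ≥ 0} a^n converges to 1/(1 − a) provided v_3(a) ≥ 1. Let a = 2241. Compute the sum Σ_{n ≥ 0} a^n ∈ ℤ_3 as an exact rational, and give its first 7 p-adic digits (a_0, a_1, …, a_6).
Σ a^n = 1/(1 − a) = -1/2240;  first 7 digits = (1, 0, 0, 2, 0, 0, 1)

v_3(a) = 3 ≥ 1, so the series converges in ℤ_3 to 1/(1 − a) = 1/(1 − 2241) = -1/2240. Expand this rational in ℤ_3: compute digits iteratively via d_i = x_i mod 3, x_{i+1} = (x_i − d_i)/3. The first 7 digits are (1, 0, 0, 2, 0, 0, 1).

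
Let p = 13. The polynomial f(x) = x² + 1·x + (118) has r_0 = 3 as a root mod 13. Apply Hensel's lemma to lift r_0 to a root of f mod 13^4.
r_3 = 10728 (mod 28561)

Hensel: r_{i+1} = r_i − f(r_i)·(f′(r_i))^{-1} mod 13^{i+2}, f′(x) = 2x + 1. Iterate:
  r_0 = 3 (mod 13)
  r_1 = 81 (mod 169)
  r_2 = 1940 (mod 2197)
  r_3 = 10728 (mod 28561)
Final: r = 10728 satisfies f(r) ≡ 0 mod 13^4.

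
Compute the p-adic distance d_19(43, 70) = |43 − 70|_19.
d_19(43, 70) = 1

Step 1 — x − y = 43 − 70 = -27. Step 2 — v_19(-27) = 0 (factor: -27 = −(19^0 · 27); the sign does not affect v_p). Step 3 — |x − y|_19 = 19^{0} = 1.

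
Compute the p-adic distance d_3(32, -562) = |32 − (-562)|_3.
d_3(32, -562) = 1/27

Step 1 — x − y = 32 − (-562) = 594. Step 2 — v_3(594) = 3 (factor: 594 = (3^3 · 22); the sign does not affect v_p). Step 3 — |x − y|_3 = 3^{-3} = 1/27.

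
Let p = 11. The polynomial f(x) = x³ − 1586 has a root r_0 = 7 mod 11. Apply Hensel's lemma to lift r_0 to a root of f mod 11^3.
r_2 = 227 (mod 1331)

Hensel: r_{i+1} = r_i − f(r_i)/f′(r_i) mod 11^{i+2}, where f′(x) = 3x². Iterate:
  r_0 = 7 (mod 11)
  r_1 = 106 (mod 121)
  r_2 = 227 (mod 1331)
Final: r = 227 with f(r) ≡ 0 mod 11^3.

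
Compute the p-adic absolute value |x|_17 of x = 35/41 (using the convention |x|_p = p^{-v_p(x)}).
|35/41|_17 = 1

Step 1 — compute v_17(x) by factoring powers of 17 out of the numerator and denominator: v_17(35/41) = 0. Step 2 — apply |x|_p = p^{-v_p(x)} = 17^{0} = 1.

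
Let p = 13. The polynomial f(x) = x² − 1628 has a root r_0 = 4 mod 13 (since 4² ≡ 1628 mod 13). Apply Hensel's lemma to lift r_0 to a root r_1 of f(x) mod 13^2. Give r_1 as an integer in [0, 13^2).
r_1 = 121 (mod 169)

Hensel's recurrence: r_{i+1} = r_i − f(r_i)·(f′(r_i))^{-1} mod 13^{i+2}, with f′(x) = 2x. Iterate:
  r_0 = 4 (mod 13)
  r_1 = 121 (mod 169)
Final: r_1 = 121, and one checks f(r_1) ≡ 0 mod 13^2.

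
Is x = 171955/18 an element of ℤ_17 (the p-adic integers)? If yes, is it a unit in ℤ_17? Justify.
x ∈ ℤ_17 but not a unit; v_17(x) = 3 > 0

ℤ_17 = {x ∈ ℚ_17 : v_17(x) ≥ 0} and ℤ_17^× = {x ∈ ℤ_17 : v_17(x) = 0}. Here v_17(171955/18) = v_17(num) − v_17(den) = 3; compare against these criteria.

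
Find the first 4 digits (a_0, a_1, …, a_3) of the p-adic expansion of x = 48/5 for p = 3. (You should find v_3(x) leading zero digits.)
(a_0, …, a_3) = (0, 2, 1, 1)

v_3(48/5) = 1, so a_0 = ... = a_0 = 0. Factor out: x = 3^1 · u with u = 16/5 a unit in ℤ_3. Expand u iteratively via a_{v+i} = u_i mod 3, u_{i+1} = (u_i − a_{v+i})/3:
  u_0 = 16/5;  a_1 = 2;  u_1 = (u_0 − 2)/3 = 2/5
  u_1 = 2/5;  a_2 = 1;  u_2 = (u_1 − 1)/3 = -1/5
  u_2 = -1/5;  a_3 = 1;  u_3 = (u_2 − 1)/3 = -2/5
Digits: (0, 2, 1, 1).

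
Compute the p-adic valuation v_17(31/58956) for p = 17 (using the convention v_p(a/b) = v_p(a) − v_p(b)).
v_17(31/58956) = -3

Factor powers of 17 from the numerator and denominator of the reduced fraction: 31 = 17^0 · 31 and 58956 = 17^3 · 12. Apply v_p(a/b) = v_p(a) − v_p(b): v_17(31/58956) = 0 − 3 = -3.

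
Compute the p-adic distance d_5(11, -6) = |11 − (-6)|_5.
d_5(11, -6) = 1

Step 1 — x − y = 11 − (-6) = 17. Step 2 — v_5(17) = 0 (factor: 17 = (5^0 · 17); the sign does not affect v_p). Step 3 — |x − y|_5 = 5^{0} = 1.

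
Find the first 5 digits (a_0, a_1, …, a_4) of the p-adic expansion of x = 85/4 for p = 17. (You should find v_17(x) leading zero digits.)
(a_0, …, a_4) = (0, 14, 12, 12, 12)

v_17(85/4) = 1, so a_0 = ... = a_0 = 0. Factor out: x = 17^1 · u with u = 5/4 a unit in ℤ_17. Expand u iteratively via a_{v+i} = u_i mod 17, u_{i+1} = (u_i − a_{v+i})/17:
  u_0 = 5/4;  a_1 = 14;  u_1 = (u_0 − 14)/17 = -3/4
  u_1 = -3/4;  a_2 = 12;  u_2 = (u_1 − 12)/17 = -3/4
  u_2 = -3/4;  a_3 = 12;  u_3 = (u_2 − 12)/17 = -3/4
  u_3 = -3/4;  a_4 = 12;  u_4 = (u_3 − 12)/17 = -3/4
Digits: (0, 14, 12, 12, 12).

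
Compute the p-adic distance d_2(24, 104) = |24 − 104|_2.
d_2(24, 104) = 1/16

Step 1 — x − y = 24 − 104 = -80. Step 2 — v_2(-80) = 4 (factor: -80 = −(2^4 · 5); the sign does not affect v_p). Step 3 — |x − y|_2 = 2^{-4} = 1/16.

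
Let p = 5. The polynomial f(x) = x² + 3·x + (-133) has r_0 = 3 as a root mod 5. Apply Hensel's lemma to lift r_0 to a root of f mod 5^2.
r_1 = 13 (mod 25)

Hensel: r_{i+1} = r_i − f(r_i)·(f′(r_i))^{-1} mod 5^{i+2}, f′(x) = 2x + 3. Iterate:
  r_0 = 3 (mod 5)
  r_1 = 13 (mod 25)
Final: r = 13 satisfies f(r) ≡ 0 mod 5^2.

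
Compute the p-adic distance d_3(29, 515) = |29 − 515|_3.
d_3(29, 515) = 1/243

Step 1 — x − y = 29 − 515 = -486. Step 2 — v_3(-486) = 5 (factor: -486 = −(3^5 · 2); the sign does not affect v_p). Step 3 — |x − y|_3 = 3^{-5} = 1/243.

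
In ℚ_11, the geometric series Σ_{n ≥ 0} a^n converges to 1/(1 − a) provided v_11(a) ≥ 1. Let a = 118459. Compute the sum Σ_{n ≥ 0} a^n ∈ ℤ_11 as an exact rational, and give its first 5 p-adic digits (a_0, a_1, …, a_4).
Σ a^n = 1/(1 − a) = -1/118458;  first 5 digits = (1, 0, 0, 1, 8)

v_11(a) = 3 ≥ 1, so the series converges in ℤ_11 to 1/(1 − a) = 1/(1 − 118459) = -1/118458. Expand this rational in ℤ_11: compute digits iteratively via d_i = x_i mod 11, x_{i+1} = (x_i − d_i)/11. The first 5 digits are (1, 0, 0, 1, 8).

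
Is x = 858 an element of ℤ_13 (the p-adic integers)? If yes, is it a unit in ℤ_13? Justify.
x ∈ ℤ_13 but not a unit; v_13(x) = 1 > 0

ℤ_13 = {x ∈ ℚ_13 : v_13(x) ≥ 0} and ℤ_13^× = {x ∈ ℤ_13 : v_13(x) = 0}. Here v_13(858) = v_13(num) − v_13(den) = 1; compare against these criteria.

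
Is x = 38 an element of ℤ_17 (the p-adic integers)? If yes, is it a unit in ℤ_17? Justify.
x ∈ ℤ_17^× (unit); v_17(x) = 0

ℤ_17 = {x ∈ ℚ_17 : v_17(x) ≥ 0} and ℤ_17^× = {x ∈ ℤ_17 : v_17(x) = 0}. Here v_17(38) = v_17(num) − v_17(den) = 0; compare against these criteria.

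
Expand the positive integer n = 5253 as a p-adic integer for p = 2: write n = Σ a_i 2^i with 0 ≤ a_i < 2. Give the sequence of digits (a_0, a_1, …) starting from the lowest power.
(a_0, a_1, …) = (1, 0, 1, 0, 0, 0, 0, 1, 0, 0, 1, 0, 1)

Repeated division by 2 gives the digits low-to-high: 5253 = 1 + 1·2^2 + 1·2^7 + 1·2^10 + 1·2^12. Digit sequence: (1, 0, 1, 0, 0, 0, 0, 1, 0, 0, 1, 0, 1).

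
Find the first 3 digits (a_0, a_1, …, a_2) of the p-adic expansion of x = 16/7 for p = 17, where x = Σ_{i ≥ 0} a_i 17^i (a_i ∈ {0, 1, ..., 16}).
(a_0, …, a_2) = (12, 14, 4)

v_17(16/7) = 0 (numerator and denominator both coprime to 17), so x ∈ ℤ_17^×. Compute digits iteratively via a_i = x_i mod 17, x_{i+1} = (x_i − a_i)/17, with x_0 = x:
  x_0 = 16/7;  a_0 = 12;  x_1 = (x_0 − 12)/17 = -4/7
  x_1 = -4/7;  a_1 = 14;  x_2 = (x_1 − 14)/17 = -6/7
  x_2 = -6/7;  a_2 = 4;  x_3 = (x_2 − 4)/17 = -2/7
Digits: (12, 14, 4).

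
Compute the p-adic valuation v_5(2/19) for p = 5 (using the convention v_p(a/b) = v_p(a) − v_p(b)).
v_5(2/19) = 0

Factor powers of 5 from the numerator and denominator of the reduced fraction: 2 = 5^0 · 2 and 19 = 5^0 · 19. Apply v_p(a/b) = v_p(a) − v_p(b): v_5(2/19) = 0 − 0 = 0.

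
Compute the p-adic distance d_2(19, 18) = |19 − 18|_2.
d_2(19, 18) = 1

Step 1 — x − y = 19 − 18 = 1. Step 2 — v_2(1) = 0 (factor: 1 = (2^0 · 1); the sign does not affect v_p). Step 3 — |x − y|_2 = 2^{0} = 1.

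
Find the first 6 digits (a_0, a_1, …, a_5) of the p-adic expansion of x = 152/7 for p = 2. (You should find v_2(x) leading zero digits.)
(a_0, …, a_5) = (0, 0, 0, 1, 0, 1)

v_2(152/7) = 3, so a_0 = ... = a_2 = 0. Factor out: x = 2^3 · u with u = 19/7 a unit in ℤ_2. Expand u iteratively via a_{v+i} = u_i mod 2, u_{i+1} = (u_i − a_{v+i})/2:
  u_0 = 19/7;  a_3 = 1;  u_1 = (u_0 − 1)/2 = 6/7
  u_1 = 6/7;  a_4 = 0;  u_2 = (u_1 − 0)/2 = 3/7
  u_2 = 3/7;  a_5 = 1;  u_3 = (u_2 − 1)/2 = -2/7
Digits: (0, 0, 0, 1, 0, 1).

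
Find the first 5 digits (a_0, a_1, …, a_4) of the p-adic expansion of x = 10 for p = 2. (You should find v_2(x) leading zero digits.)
(a_0, …, a_4) = (0, 1, 0, 1, 0)

v_2(10) = 1, so a_0 = ... = a_0 = 0. Factor out: x = 2^1 · u with u = 5 a unit in ℤ_2. Expand u iteratively via a_{v+i} = u_i mod 2, u_{i+1} = (u_i − a_{v+i})/2:
  u_0 = 5;  a_1 = 1;  u_1 = (u_0 − 1)/2 = 2
  u_1 = 2;  a_2 = 0;  u_2 = (u_1 − 0)/2 = 1
  u_2 = 1;  a_3 = 1;  u_3 = (u_2 − 1)/2 = 0
  u_3 = 0;  a_4 = 0;  u_4 = (u_3 − 0)/2 = 0
Digits: (0, 1, 0, 1, 0).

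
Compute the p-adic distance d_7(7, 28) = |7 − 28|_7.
d_7(7, 28) = 1/7

Step 1 — x − y = 7 − 28 = -21. Step 2 — v_7(-21) = 1 (factor: -21 = −(7^1 · 3); the sign does not affect v_p). Step 3 — |x − y|_7 = 7^{-1} = 1/7.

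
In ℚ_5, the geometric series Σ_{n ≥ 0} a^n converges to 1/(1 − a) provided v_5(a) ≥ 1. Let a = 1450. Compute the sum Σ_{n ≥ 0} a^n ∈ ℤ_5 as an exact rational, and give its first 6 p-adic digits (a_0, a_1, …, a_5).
Σ a^n = 1/(1 − a) = -1/1449;  first 6 digits = (1, 0, 3, 1, 1, 3)

v_5(a) = 2 ≥ 1, so the series converges in ℤ_5 to 1/(1 − a) = 1/(1 − 1450) = -1/1449. Expand this rational in ℤ_5: compute digits iteratively via d_i = x_i mod 5, x_{i+1} = (x_i − d_i)/5. The first 6 digits are (1, 0, 3, 1, 1, 3).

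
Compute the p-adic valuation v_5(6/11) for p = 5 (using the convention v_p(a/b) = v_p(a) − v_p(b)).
v_5(6/11) = 0

Factor powers of 5 from the numerator and denominator of the reduced fraction: 6 = 5^0 · 6 and 11 = 5^0 · 11. Apply v_p(a/b) = v_p(a) − v_p(b): v_5(6/11) = 0 − 0 = 0.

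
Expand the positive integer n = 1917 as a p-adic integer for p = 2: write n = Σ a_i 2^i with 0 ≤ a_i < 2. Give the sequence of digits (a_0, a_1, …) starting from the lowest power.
(a_0, a_1, …) = (1, 0, 1, 1, 1, 1, 1, 0, 1, 1, 1)

Repeated division by 2 gives the digits low-to-high: 1917 = 1 + 1·2^2 + 1·2^3 + 1·2^4 + 1·2^5 + 1·2^6 + 1·2^8 + 1·2^9 + 1·2^10. Digit sequence: (1, 0, 1, 1, 1, 1, 1, 0, 1, 1, 1).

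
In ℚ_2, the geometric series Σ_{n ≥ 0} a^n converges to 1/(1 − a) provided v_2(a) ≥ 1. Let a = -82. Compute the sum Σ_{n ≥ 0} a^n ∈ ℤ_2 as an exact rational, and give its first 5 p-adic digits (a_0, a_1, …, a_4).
Σ a^n = 1/(1 − a) = 1/83;  first 5 digits = (1, 1, 0, 1, 1)

v_2(a) = 1 ≥ 1, so the series converges in ℤ_2 to 1/(1 − a) = 1/(1 − (-82)) = 1/83. Expand this rational in ℤ_2: compute digits iteratively via d_i = x_i mod 2, x_{i+1} = (x_i − d_i)/2. The first 5 digits are (1, 1, 0, 1, 1).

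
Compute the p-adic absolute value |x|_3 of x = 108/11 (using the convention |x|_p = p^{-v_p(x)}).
|108/11|_3 = 1/27

Step 1 — compute v_3(x) by factoring powers of 3 out of the numerator and denominator: v_3(108/11) = 3. Step 2 — apply |x|_p = p^{-v_p(x)} = 3^{-3} = 1/27.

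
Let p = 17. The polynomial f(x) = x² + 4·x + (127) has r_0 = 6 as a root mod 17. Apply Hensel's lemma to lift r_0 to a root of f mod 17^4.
r_3 = 3950 (mod 83521)

Hensel: r_{i+1} = r_i − f(r_i)·(f′(r_i))^{-1} mod 17^{i+2}, f′(x) = 2x + 4. Iterate:
  r_0 = 6 (mod 17)
  r_1 = 193 (mod 289)
  r_2 = 3950 (mod 4913)
  r_3 = 3950 (mod 83521)
Final: r = 3950 satisfies f(r) ≡ 0 mod 17^4.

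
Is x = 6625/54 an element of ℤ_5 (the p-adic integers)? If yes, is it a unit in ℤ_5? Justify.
x ∈ ℤ_5 but not a unit; v_5(x) = 3 > 0

ℤ_5 = {x ∈ ℚ_5 : v_5(x) ≥ 0} and ℤ_5^× = {x ∈ ℤ_5 : v_5(x) = 0}. Here v_5(6625/54) = v_5(num) − v_5(den) = 3; compare against these criteria.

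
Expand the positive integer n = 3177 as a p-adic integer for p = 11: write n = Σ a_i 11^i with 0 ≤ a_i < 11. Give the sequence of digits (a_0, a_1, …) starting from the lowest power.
(a_0, a_1, …) = (9, 2, 4, 2)

Repeated division by 11 gives the digits low-to-high: 3177 = 9 + 2·11^1 + 4·11^2 + 2·11^3. Digit sequence: (9, 2, 4, 2).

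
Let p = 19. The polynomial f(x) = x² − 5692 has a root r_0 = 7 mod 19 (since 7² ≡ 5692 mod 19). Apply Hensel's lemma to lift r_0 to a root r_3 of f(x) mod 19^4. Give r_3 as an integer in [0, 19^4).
r_3 = 83569 (mod 130321)

Hensel's recurrence: r_{i+1} = r_i − f(r_i)·(f′(r_i))^{-1} mod 19^{i+2}, with f′(x) = 2x. Iterate:
  r_0 = 7 (mod 19)
  r_1 = 178 (mod 361)
  r_2 = 1261 (mod 6859)
  r_3 = 83569 (mod 130321)
Final: r_3 = 83569, and one checks f(r_3) ≡ 0 mod 19^4.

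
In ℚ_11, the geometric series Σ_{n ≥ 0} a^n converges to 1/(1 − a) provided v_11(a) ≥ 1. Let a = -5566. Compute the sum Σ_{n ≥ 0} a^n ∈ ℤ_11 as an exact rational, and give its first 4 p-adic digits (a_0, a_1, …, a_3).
Σ a^n = 1/(1 − a) = 1/5567;  first 4 digits = (1, 0, 9, 6)

v_11(a) = 2 ≥ 1, so the series converges in ℤ_11 to 1/(1 − a) = 1/(1 − (-5566)) = 1/5567. Expand this rational in ℤ_11: compute digits iteratively via d_i = x_i mod 11, x_{i+1} = (x_i − d_i)/11. The first 4 digits are (1, 0, 9, 6).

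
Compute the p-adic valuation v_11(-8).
v_11(-8) = 0

v_11(n) is the largest exponent k such that 11^k divides n. Factor out: -8 = -11^0 · 8. (Sign doesn't affect v_p.) So v_11(-8) = 0.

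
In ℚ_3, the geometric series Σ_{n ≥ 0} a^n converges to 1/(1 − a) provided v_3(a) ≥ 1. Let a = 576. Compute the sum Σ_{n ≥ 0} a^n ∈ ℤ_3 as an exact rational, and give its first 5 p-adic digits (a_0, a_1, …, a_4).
Σ a^n = 1/(1 − a) = -1/575;  first 5 digits = (1, 0, 1, 0, 2)

v_3(a) = 2 ≥ 1, so the series converges in ℤ_3 to 1/(1 − a) = 1/(1 − 576) = -1/575. Expand this rational in ℤ_3: compute digits iteratively via d_i = x_i mod 3, x_{i+1} = (x_i − d_i)/3. The first 5 digits are (1, 0, 1, 0, 2).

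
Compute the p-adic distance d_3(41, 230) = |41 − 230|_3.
d_3(41, 230) = 1/27

Step 1 — x − y = 41 − 230 = -189. Step 2 — v_3(-189) = 3 (factor: -189 = −(3^3 · 7); the sign does not affect v_p). Step 3 — |x − y|_3 = 3^{-3} = 1/27.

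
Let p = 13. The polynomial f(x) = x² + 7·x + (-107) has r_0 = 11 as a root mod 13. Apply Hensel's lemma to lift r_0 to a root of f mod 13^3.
r_2 = 1727 (mod 2197)

Hensel: r_{i+1} = r_i − f(r_i)·(f′(r_i))^{-1} mod 13^{i+2}, f′(x) = 2x + 7. Iterate:
  r_0 = 11 (mod 13)
  r_1 = 37 (mod 169)
  r_2 = 1727 (mod 2197)
Final: r = 1727 satisfies f(r) ≡ 0 mod 13^3.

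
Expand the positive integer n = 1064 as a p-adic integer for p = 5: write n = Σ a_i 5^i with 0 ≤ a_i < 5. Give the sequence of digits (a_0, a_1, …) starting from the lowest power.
(a_0, a_1, …) = (4, 2, 2, 3, 1)

Repeated division by 5 gives the digits low-to-high: 1064 = 4 + 2·5^1 + 2·5^2 + 3·5^3 + 1·5^4. Digit sequence: (4, 2, 2, 3, 1).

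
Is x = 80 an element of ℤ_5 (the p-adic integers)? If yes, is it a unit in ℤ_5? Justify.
x ∈ ℤ_5 but not a unit; v_5(x) = 1 > 0

ℤ_5 = {x ∈ ℚ_5 : v_5(x) ≥ 0} and ℤ_5^× = {x ∈ ℤ_5 : v_5(x) = 0}. Here v_5(80) = v_5(num) − v_5(den) = 1; compare against these criteria.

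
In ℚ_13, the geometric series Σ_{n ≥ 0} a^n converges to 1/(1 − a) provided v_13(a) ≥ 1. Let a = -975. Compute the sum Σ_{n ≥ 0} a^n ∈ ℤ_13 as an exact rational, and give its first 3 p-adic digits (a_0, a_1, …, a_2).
Σ a^n = 1/(1 − a) = 1/976;  first 3 digits = (1, 3, 3)

v_13(a) = 1 ≥ 1, so the series converges in ℤ_13 to 1/(1 − a) = 1/(1 − (-975)) = 1/976. Expand this rational in ℤ_13: compute digits iteratively via d_i = x_i mod 13, x_{i+1} = (x_i − d_i)/13. The first 3 digits are (1, 3, 3).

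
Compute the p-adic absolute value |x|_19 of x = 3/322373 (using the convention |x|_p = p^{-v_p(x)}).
|3/322373|_19 = 6859

Step 1 — compute v_19(x) by factoring powers of 19 out of the numerator and denominator: v_19(3/322373) = -3. Step 2 — apply |x|_p = p^{-v_p(x)} = 19^{3} = 6859.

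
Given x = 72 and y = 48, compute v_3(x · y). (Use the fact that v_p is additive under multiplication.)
v_3(3456) = 3

v_p(x) = 2 (factor: 72 = 3^2 · 8); v_p(y) = 1 (factor: 48 = 3^1 · 16). Additivity: v_p(xy) = v_p(x) + v_p(y) = 2 + 1 = 3. (Direct check: xy = 3456 = 3^3 · (128).)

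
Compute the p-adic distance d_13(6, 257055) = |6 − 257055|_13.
d_13(6, 257055) = 1/28561

Step 1 — x − y = 6 − 257055 = -257049. Step 2 — v_13(-257049) = 4 (factor: -257049 = −(13^4 · 9); the sign does not affect v_p). Step 3 — |x − y|_13 = 13^{-4} = 1/28561.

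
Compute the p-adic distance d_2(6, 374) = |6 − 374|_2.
d_2(6, 374) = 1/16

Step 1 — x − y = 6 − 374 = -368. Step 2 — v_2(-368) = 4 (factor: -368 = −(2^4 · 23); the sign does not affect v_p). Step 3 — |x − y|_2 = 2^{-4} = 1/16.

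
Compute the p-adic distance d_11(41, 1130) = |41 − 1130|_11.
d_11(41, 1130) = 1/121

Step 1 — x − y = 41 − 1130 = -1089. Step 2 — v_11(-1089) = 2 (factor: -1089 = −(11^2 · 9); the sign does not affect v_p). Step 3 — |x − y|_11 = 11^{-2} = 1/121.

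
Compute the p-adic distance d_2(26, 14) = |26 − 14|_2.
d_2(26, 14) = 1/4

Step 1 — x − y = 26 − 14 = 12. Step 2 — v_2(12) = 2 (factor: 12 = (2^2 · 3); the sign does not affect v_p). Step 3 — |x − y|_2 = 2^{-2} = 1/4.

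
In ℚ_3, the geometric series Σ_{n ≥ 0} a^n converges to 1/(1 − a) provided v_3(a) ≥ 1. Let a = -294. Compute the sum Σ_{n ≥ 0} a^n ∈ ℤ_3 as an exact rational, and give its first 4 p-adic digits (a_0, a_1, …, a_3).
Σ a^n = 1/(1 − a) = 1/295;  first 4 digits = (1, 1, 1, 2)

v_3(a) = 1 ≥ 1, so the series converges in ℤ_3 to 1/(1 − a) = 1/(1 − (-294)) = 1/295. Expand this rational in ℤ_3: compute digits iteratively via d_i = x_i mod 3, x_{i+1} = (x_i − d_i)/3. The first 4 digits are (1, 1, 1, 2).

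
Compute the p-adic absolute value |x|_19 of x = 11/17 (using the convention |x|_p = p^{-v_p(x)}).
|11/17|_19 = 1

Step 1 — compute v_19(x) by factoring powers of 19 out of the numerator and denominator: v_19(11/17) = 0. Step 2 — apply |x|_p = p^{-v_p(x)} = 19^{0} = 1.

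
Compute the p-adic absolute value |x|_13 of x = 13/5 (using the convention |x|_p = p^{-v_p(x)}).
|13/5|_13 = 1/13

Step 1 — compute v_13(x) by factoring powers of 13 out of the numerator and denominator: v_13(13/5) = 1. Step 2 — apply |x|_p = p^{-v_p(x)} = 13^{-1} = 1/13.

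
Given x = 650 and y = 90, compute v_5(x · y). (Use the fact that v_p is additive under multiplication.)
v_5(58500) = 3

v_p(x) = 2 (factor: 650 = 5^2 · 26); v_p(y) = 1 (factor: 90 = 5^1 · 18). Additivity: v_p(xy) = v_p(x) + v_p(y) = 2 + 1 = 3. (Direct check: xy = 58500 = 5^3 · (468).)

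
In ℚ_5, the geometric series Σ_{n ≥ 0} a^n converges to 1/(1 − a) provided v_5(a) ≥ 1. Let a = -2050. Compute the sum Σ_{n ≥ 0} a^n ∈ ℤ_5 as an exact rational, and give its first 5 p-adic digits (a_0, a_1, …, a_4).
Σ a^n = 1/(1 − a) = 1/2051;  first 5 digits = (1, 0, 3, 3, 0)

v_5(a) = 2 ≥ 1, so the series converges in ℤ_5 to 1/(1 − a) = 1/(1 − (-2050)) = 1/2051. Expand this rational in ℤ_5: compute digits iteratively via d_i = x_i mod 5, x_{i+1} = (x_i − d_i)/5. The first 5 digits are (1, 0, 3, 3, 0).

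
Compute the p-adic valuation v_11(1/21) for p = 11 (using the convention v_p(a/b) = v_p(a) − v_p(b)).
v_11(1/21) = 0

Factor powers of 11 from the numerator and denominator of the reduced fraction: 1 = 11^0 · 1 and 21 = 11^0 · 21. Apply v_p(a/b) = v_p(a) − v_p(b): v_11(1/21) = 0 − 0 = 0.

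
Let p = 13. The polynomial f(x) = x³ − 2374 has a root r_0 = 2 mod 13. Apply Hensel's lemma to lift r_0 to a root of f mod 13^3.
r_2 = 2030 (mod 2197)

Hensel: r_{i+1} = r_i − f(r_i)/f′(r_i) mod 13^{i+2}, where f′(x) = 3x². Iterate:
  r_0 = 2 (mod 13)
  r_1 = 2 (mod 169)
  r_2 = 2030 (mod 2197)
Final: r = 2030 with f(r) ≡ 0 mod 13^3.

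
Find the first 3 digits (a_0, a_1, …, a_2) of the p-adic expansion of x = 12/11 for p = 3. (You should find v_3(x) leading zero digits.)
(a_0, …, a_2) = (0, 2, 0)

v_3(12/11) = 1, so a_0 = ... = a_0 = 0. Factor out: x = 3^1 · u with u = 4/11 a unit in ℤ_3. Expand u iteratively via a_{v+i} = u_i mod 3, u_{i+1} = (u_i − a_{v+i})/3:
  u_0 = 4/11;  a_1 = 2;  u_1 = (u_0 − 2)/3 = -6/11
  u_1 = -6/11;  a_2 = 0;  u_2 = (u_1 − 0)/3 = -2/11
Digits: (0, 2, 0).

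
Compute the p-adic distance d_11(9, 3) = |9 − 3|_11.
d_11(9, 3) = 1

Step 1 — x − y = 9 − 3 = 6. Step 2 — v_11(6) = 0 (factor: 6 = (11^0 · 6); the sign does not affect v_p). Step 3 — |x − y|_11 = 11^{0} = 1.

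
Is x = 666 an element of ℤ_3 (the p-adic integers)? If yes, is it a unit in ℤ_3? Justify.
x ∈ ℤ_3 but not a unit; v_3(x) = 2 > 0

ℤ_3 = {x ∈ ℚ_3 : v_3(x) ≥ 0} and ℤ_3^× = {x ∈ ℤ_3 : v_3(x) = 0}. Here v_3(666) = v_3(num) − v_3(den) = 2; compare against these criteria.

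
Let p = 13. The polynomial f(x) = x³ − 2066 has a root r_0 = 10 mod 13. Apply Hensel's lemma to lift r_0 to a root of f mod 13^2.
r_1 = 62 (mod 169)

Hensel: r_{i+1} = r_i − f(r_i)/f′(r_i) mod 13^{i+2}, where f′(x) = 3x². Iterate:
  r_0 = 10 (mod 13)
  r_1 = 62 (mod 169)
Final: r = 62 with f(r) ≡ 0 mod 13^2.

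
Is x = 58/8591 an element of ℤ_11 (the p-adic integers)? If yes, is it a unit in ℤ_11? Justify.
x ∉ ℤ_11 (v_11(x) = -2 < 0)

ℤ_11 = {x ∈ ℚ_11 : v_11(x) ≥ 0} and ℤ_11^× = {x ∈ ℤ_11 : v_11(x) = 0}. Here v_11(58/8591) = v_11(num) − v_11(den) = -2; compare against these criteria.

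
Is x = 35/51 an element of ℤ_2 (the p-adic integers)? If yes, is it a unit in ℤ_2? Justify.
x ∈ ℤ_2^× (unit); v_2(x) = 0

ℤ_2 = {x ∈ ℚ_2 : v_2(x) ≥ 0} and ℤ_2^× = {x ∈ ℤ_2 : v_2(x) = 0}. Here v_2(35/51) = v_2(num) − v_2(den) = 0; compare against these criteria.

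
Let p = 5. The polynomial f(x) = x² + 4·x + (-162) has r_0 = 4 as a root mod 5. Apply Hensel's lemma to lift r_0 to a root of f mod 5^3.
r_2 = 69 (mod 125)

Hensel: r_{i+1} = r_i − f(r_i)·(f′(r_i))^{-1} mod 5^{i+2}, f′(x) = 2x + 4. Iterate:
  r_0 = 4 (mod 5)
  r_1 = 19 (mod 25)
  r_2 = 69 (mod 125)
Final: r = 69 satisfies f(r) ≡ 0 mod 5^3.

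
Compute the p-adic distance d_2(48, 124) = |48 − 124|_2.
d_2(48, 124) = 1/4

Step 1 — x − y = 48 − 124 = -76. Step 2 — v_2(-76) = 2 (factor: -76 = −(2^2 · 19); the sign does not affect v_p). Step 3 — |x − y|_2 = 2^{-2} = 1/4.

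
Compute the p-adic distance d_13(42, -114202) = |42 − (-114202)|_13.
d_13(42, -114202) = 1/28561

Step 1 — x − y = 42 − (-114202) = 114244. Step 2 — v_13(114244) = 4 (factor: 114244 = (13^4 · 4); the sign does not affect v_p). Step 3 — |x − y|_13 = 13^{-4} = 1/28561.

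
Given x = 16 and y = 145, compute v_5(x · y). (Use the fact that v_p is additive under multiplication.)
v_5(2320) = 1

v_p(x) = 0 (factor: 16 = 5^0 · 16); v_p(y) = 1 (factor: 145 = 5^1 · 29). Additivity: v_p(xy) = v_p(x) + v_p(y) = 0 + 1 = 1. (Direct check: xy = 2320 = 5^1 · (464).)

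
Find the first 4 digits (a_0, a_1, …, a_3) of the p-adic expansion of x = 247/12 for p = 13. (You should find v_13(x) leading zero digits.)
(a_0, …, a_3) = (0, 7, 5, 5)

v_13(247/12) = 1, so a_0 = ... = a_0 = 0. Factor out: x = 13^1 · u with u = 19/12 a unit in ℤ_13. Expand u iteratively via a_{v+i} = u_i mod 13, u_{i+1} = (u_i − a_{v+i})/13:
  u_0 = 19/12;  a_1 = 7;  u_1 = (u_0 − 7)/13 = -5/12
  u_1 = -5/12;  a_2 = 5;  u_2 = (u_1 − 5)/13 = -5/12
  u_2 = -5/12;  a_3 = 5;  u_3 = (u_2 − 5)/13 = -5/12
Digits: (0, 7, 5, 5).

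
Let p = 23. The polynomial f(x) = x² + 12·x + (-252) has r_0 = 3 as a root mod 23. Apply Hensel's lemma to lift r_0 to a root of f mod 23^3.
r_2 = 1866 (mod 12167)

Hensel: r_{i+1} = r_i − f(r_i)·(f′(r_i))^{-1} mod 23^{i+2}, f′(x) = 2x + 12. Iterate:
  r_0 = 3 (mod 23)
  r_1 = 279 (mod 529)
  r_2 = 1866 (mod 12167)
Final: r = 1866 satisfies f(r) ≡ 0 mod 23^3.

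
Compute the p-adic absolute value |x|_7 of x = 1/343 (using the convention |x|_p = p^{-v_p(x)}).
|1/343|_7 = 343

Step 1 — compute v_7(x) by factoring powers of 7 out of the numerator and denominator: v_7(1/343) = -3. Step 2 — apply |x|_p = p^{-v_p(x)} = 7^{3} = 343.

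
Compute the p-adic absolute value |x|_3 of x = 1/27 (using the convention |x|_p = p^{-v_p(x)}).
|1/27|_3 = 27

Step 1 — compute v_3(x) by factoring powers of 3 out of the numerator and denominator: v_3(1/27) = -3. Step 2 — apply |x|_p = p^{-v_p(x)} = 3^{3} = 27.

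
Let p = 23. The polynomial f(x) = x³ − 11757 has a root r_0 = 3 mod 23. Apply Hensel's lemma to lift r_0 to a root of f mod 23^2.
r_1 = 26 (mod 529)

Hensel: r_{i+1} = r_i − f(r_i)/f′(r_i) mod 23^{i+2}, where f′(x) = 3x². Iterate:
  r_0 = 3 (mod 23)
  r_1 = 26 (mod 529)
Final: r = 26 with f(r) ≡ 0 mod 23^2.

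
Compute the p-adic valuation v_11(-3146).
v_11(-3146) = 2

v_11(n) is the largest exponent k such that 11^k divides n. Factor out: -3146 = -11^2 · 26. (Sign doesn't affect v_p.) So v_11(-3146) = 2.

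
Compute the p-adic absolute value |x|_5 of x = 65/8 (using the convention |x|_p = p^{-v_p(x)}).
|65/8|_5 = 1/5

Step 1 — compute v_5(x) by factoring powers of 5 out of the numerator and denominator: v_5(65/8) = 1. Step 2 — apply |x|_p = p^{-v_p(x)} = 5^{-1} = 1/5.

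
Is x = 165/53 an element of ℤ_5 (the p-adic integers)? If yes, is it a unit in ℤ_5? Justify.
x ∈ ℤ_5 but not a unit; v_5(x) = 1 > 0

ℤ_5 = {x ∈ ℚ_5 : v_5(x) ≥ 0} and ℤ_5^× = {x ∈ ℤ_5 : v_5(x) = 0}. Here v_5(165/53) = v_5(num) − v_5(den) = 1; compare against these criteria.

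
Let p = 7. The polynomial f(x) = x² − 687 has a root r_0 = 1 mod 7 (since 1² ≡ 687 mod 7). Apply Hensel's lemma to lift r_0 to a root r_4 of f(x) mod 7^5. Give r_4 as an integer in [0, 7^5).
r_4 = 344 (mod 16807)

Hensel's recurrence: r_{i+1} = r_i − f(r_i)·(f′(r_i))^{-1} mod 7^{i+2}, with f′(x) = 2x. Iterate:
  r_0 = 1 (mod 7)
  r_1 = 1 (mod 49)
  r_2 = 1 (mod 343)
  r_3 = 344 (mod 2401)
  r_4 = 344 (mod 16807)
Final: r_4 = 344, and one checks f(r_4) ≡ 0 mod 7^5.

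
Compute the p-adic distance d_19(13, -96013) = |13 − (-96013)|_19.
d_19(13, -96013) = 1/6859

Step 1 — x − y = 13 − (-96013) = 96026. Step 2 — v_19(96026) = 3 (factor: 96026 = (19^3 · 14); the sign does not affect v_p). Step 3 — |x − y|_19 = 19^{-3} = 1/6859.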